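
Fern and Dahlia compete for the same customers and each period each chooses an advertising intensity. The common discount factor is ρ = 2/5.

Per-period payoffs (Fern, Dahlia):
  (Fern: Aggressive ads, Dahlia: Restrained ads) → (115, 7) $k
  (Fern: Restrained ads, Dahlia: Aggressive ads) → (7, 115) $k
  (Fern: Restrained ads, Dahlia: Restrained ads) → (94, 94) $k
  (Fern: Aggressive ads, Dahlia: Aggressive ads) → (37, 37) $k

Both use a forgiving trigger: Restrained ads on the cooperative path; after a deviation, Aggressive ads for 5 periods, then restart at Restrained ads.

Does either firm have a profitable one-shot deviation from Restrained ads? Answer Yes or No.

IC: ρ+…+ρ^5 ≥ (115−94)/(94−37) = 7/19.
At ρ = 2/5: partial sum = 0.6598 ≥ 0.3684. Cooperation sustainable.

No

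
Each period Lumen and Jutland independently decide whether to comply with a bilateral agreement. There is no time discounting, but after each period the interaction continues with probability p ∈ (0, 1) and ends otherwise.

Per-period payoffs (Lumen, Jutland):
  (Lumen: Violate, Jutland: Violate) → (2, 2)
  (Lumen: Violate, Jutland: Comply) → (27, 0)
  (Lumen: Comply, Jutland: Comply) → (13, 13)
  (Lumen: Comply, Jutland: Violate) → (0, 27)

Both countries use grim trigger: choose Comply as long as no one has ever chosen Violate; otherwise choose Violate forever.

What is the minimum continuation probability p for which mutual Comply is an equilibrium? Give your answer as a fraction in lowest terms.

14/25

With no time discounting, the continuation probability p plays the role of the discount factor.
Grim-trigger IC: 13/(1−p) ≥ 27 + 2p/(1−p) ⇒ p ≥ (27−13)/(27−2) = 14/25.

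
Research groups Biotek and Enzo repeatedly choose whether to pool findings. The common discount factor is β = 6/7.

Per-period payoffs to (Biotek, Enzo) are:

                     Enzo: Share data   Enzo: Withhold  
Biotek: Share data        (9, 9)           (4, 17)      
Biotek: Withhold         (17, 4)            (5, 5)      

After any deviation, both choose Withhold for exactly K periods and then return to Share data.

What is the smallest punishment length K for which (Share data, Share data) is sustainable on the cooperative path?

IC: β(1−β^K)/(1−β) ≥ (17−9)/(9−5) = 2.
With β = 6/7: need 1 − β^K ≥ 2·(1−6/7)/(6/7), i.e. β^K ≤ 0.6667.
Since (6/7)^2 = 0.7347 and (6/7)^3 = 0.6297, the smallest such K is 3.

3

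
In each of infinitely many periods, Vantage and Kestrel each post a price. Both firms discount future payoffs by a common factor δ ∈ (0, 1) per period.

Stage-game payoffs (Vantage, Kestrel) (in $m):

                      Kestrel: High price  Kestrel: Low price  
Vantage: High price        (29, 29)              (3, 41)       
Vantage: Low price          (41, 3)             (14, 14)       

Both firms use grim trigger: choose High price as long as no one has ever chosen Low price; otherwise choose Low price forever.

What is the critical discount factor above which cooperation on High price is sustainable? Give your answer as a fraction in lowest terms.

One-period gain from deviating is 41 − 29 = 12. The loss is 29 − 14 = 15 in every subsequent period, with present value 15·δ/(1−δ).
Deviation is unprofitable when 15·δ/(1−δ) ≥ 12, i.e. δ/(1−δ) ≥ 4/5.
Equivalently δ ≥ 12/(12+15) = 4/9.

4/9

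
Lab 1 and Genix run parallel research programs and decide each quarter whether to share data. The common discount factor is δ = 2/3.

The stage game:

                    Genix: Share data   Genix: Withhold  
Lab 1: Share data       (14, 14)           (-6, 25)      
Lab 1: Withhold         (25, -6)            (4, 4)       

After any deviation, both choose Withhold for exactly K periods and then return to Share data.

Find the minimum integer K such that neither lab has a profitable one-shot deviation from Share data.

IC: δ(1−δ^K)/(1−δ) ≥ (25−14)/(14−4) = 11/10.
With δ = 2/3: need 1 − δ^K ≥ 11/10·(1−2/3)/(2/3), i.e. δ^K ≤ 0.4500.
Since (2/3)^1 = 0.6667 and (2/3)^2 = 0.4444, the smallest such K is 2.

2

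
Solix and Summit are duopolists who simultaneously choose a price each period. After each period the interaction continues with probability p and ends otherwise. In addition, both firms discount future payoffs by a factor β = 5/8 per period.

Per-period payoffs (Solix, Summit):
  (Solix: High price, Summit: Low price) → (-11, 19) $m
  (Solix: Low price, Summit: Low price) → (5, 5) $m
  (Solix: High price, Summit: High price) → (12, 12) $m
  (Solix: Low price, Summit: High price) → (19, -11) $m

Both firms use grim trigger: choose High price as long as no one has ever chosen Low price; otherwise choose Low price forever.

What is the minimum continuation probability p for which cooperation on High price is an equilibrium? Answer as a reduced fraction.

With continuation probability p and discount β, the effective per-period discount factor is βp.
Grim-trigger IC: βp ≥ (19−12)/(19−5) = 1/2.
So p ≥ (1/2)/(5/8) = 4/5.

4/5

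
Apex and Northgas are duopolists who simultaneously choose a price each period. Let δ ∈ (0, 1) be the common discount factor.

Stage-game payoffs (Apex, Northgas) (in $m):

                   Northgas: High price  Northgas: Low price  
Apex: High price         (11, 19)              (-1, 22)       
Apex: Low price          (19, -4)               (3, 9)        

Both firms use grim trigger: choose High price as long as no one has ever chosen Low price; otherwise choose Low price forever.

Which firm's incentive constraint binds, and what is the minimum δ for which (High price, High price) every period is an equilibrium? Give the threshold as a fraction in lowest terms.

Apex; δ ≥ 1/2

Apex's threshold: (19−11)/(19−3) = 1/2.
Northgas's threshold: (22−19)/(22−9) = 3/13.
1/2 > 3/13, so Apex binds and δ* = 1/2.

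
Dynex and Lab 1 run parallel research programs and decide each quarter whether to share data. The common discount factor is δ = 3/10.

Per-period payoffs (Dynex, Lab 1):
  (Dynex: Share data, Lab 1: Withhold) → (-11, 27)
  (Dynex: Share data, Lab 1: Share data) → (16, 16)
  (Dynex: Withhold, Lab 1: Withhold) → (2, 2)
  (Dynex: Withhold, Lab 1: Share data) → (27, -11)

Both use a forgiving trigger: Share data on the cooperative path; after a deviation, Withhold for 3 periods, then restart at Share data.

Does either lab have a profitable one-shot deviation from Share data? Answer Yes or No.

Yes

Comparing payoff streams over the 4 periods until play realigns: cooperate → 16(1+δ+…+δ^3); deviate → 27 + 2(δ+…+δ^3).
Cooperation is sustained iff (16−2)(δ+…+δ^3) ≥ 27−16.
δ+…+δ^3 = 3/10·(1−(3/10)^3)/(1−3/10) = 0.4170, and (27−16)/(16−2) = 0.7857.
0.4170 < 0.7857, so cooperation is not sustainable.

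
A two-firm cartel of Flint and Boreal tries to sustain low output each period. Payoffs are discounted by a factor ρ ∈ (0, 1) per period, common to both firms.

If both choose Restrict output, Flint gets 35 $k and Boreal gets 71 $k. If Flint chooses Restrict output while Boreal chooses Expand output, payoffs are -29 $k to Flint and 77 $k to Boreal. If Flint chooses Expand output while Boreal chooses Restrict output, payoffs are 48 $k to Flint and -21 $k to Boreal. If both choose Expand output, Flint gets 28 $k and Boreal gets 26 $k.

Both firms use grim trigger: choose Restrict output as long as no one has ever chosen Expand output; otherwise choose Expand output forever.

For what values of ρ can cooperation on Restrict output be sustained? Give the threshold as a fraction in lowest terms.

Flint: cooperation gives 35 each period; deviation gives 48 once then 28 forever.
  35/(1−ρ) ≥ 48 + 28ρ/(1−ρ) ⇒ ρ ≥ 13/20.
Boreal: cooperation gives 71 each period; deviation gives 77 once then 26 forever.
  ρ ≥ 6/51 = 2/17.
Both must hold, so the binding constraint is Flint's: ρ ≥ 13/20.

13/20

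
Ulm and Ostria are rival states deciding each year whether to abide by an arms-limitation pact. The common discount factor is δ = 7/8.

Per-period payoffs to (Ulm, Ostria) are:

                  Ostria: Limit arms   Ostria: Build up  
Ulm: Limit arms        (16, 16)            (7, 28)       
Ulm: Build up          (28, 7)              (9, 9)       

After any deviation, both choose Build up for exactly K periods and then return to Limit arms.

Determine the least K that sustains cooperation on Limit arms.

3

Need Σ_{k=1}^{K} δ^k ≥ (28−16)/(16−9) = 1.7143 at δ = 7/8.
At K = 2 the sum is 1.6406 < 1.7143; at K = 3 it is 2.3105 ≥ 1.7143.
So the minimum punishment length is K = 3.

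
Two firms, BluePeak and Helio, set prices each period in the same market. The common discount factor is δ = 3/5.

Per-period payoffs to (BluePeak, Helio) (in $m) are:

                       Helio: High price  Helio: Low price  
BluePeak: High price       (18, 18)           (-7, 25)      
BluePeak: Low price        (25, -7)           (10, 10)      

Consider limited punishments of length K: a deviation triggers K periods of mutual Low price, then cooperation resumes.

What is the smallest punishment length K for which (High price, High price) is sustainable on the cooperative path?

No profitable deviation requires (18−10)(δ+…+δ^K) ≥ 25−18, i.e. δ+…+δ^K ≥ 7/8 ≈ 0.8750.
With δ = 3/5, the partial sums are K=1: 0.6000, K=2: 0.9600.
K = 2 is the first length at which the sum reaches 0.8750.

2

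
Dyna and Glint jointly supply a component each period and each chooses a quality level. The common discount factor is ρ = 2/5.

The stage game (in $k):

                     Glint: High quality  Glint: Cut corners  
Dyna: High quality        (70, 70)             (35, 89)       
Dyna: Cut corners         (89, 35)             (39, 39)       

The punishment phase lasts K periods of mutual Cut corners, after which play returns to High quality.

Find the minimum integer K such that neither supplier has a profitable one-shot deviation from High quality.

3

No profitable deviation requires (70−39)(ρ+…+ρ^K) ≥ 89−70, i.e. ρ+…+ρ^K ≥ 19/31 ≈ 0.6129.
With ρ = 2/5, the partial sums are K=1: 0.4000, K=2: 0.5600, K=3: 0.6240.
K = 3 is the first length at which the sum reaches 0.6129.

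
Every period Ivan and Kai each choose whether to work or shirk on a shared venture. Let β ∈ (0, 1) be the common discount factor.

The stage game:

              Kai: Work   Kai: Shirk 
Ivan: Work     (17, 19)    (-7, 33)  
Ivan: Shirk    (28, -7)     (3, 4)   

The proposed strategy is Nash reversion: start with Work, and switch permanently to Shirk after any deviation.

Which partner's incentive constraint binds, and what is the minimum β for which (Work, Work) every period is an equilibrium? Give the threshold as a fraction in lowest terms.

Kai; β ≥ 14/29

Ivan's threshold: (28−17)/(28−3) = 11/25.
Kai's threshold: (33−19)/(33−4) = 14/29.
11/25 < 14/29, so Kai binds and β* = 14/29.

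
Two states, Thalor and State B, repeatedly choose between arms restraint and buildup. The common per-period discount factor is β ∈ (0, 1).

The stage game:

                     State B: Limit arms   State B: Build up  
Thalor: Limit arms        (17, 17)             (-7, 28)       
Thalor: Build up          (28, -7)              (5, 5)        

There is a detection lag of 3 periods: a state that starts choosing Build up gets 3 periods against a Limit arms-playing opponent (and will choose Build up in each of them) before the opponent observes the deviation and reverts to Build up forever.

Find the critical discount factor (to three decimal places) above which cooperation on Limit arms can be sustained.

A deviator earns 28 for 3 periods, then 5 forever; cooperating earns 17 forever. Multiplying the IC by (1−β):
17 ≥ 28(1−β^3) + 5β^3, so 23·β^3 ≥ 11 and β^3 ≥ 11/23.
β ≥ (11/23)^(1/3) ≈ 0.782.

0.782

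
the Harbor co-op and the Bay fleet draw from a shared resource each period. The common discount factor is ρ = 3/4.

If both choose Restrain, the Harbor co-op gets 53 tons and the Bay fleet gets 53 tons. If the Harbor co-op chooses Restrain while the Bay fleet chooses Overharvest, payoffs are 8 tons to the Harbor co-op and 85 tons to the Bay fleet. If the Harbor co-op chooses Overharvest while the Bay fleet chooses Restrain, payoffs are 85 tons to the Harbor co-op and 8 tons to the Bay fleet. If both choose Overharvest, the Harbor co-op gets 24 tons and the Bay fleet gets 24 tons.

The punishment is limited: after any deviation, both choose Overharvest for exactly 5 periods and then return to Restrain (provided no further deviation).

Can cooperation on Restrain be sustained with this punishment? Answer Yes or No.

Yes

Comparing payoff streams over the 6 periods until play realigns: cooperate → 53(1+ρ+…+ρ^5); deviate → 85 + 24(ρ+…+ρ^5).
Cooperation is sustained iff (53−24)(ρ+…+ρ^5) ≥ 85−53.
ρ+…+ρ^5 = 3/4·(1−(3/4)^5)/(1−3/4) = 2.2881, and (85−53)/(53−24) = 1.1034.
2.2881 ≥ 1.1034, so cooperation is sustainable.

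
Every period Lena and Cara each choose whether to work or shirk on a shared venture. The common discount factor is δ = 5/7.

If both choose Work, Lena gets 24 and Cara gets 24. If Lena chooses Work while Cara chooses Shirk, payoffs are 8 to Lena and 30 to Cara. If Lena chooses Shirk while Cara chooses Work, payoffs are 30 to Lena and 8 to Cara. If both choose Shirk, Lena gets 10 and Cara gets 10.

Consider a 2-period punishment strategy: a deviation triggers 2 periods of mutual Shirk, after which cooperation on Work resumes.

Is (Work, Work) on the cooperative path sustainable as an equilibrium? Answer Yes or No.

Yes

A one-shot deviation gives 30 now, then 10 for 2 periods, then back to 24.
Gain from deviating: (30−24) today; loss: (24−10) in each of the next 2 periods.
No-deviation condition: (24−10)(δ+…+δ^2) ≥ 30−24, i.e. δ+…+δ^2 ≥ 3/7.
At δ = 5/7: δ+…+δ^2 = 1.2245 ≥ 0.4286.
So cooperation is sustainable.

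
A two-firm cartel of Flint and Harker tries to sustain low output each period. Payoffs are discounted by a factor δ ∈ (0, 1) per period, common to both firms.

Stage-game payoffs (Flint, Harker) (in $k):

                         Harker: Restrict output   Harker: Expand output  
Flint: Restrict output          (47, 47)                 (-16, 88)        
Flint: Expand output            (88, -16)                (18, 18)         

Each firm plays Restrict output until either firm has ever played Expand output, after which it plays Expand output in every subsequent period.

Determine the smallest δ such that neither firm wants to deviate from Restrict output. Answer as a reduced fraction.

47/(1−δ) ≥ 88 + 18δ/(1−δ)
47 ≥ 88 − 70δ
δ ≥ 41/70.

41/70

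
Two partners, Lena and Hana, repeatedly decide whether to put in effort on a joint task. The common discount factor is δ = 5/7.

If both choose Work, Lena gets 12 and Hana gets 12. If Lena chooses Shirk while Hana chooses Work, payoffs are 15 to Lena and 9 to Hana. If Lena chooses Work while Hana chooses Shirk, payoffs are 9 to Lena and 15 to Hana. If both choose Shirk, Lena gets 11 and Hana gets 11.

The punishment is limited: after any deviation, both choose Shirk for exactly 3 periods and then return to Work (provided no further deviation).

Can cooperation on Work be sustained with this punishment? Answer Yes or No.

IC: δ+…+δ^3 ≥ (15−12)/(12−11) = 3.
At δ = 5/7: partial sum = 1.5889 < 3.0000. Cooperation not sustainable.

No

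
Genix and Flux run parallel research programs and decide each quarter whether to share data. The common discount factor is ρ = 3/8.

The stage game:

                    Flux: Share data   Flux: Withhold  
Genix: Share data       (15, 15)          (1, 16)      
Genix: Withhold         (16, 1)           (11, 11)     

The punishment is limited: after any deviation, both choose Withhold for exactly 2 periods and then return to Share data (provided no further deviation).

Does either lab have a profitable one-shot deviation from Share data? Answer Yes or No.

No

IC: ρ+…+ρ^2 ≥ (16−15)/(15−11) = 1/4.
At ρ = 3/8: partial sum = 0.5156 ≥ 0.2500. Cooperation sustainable.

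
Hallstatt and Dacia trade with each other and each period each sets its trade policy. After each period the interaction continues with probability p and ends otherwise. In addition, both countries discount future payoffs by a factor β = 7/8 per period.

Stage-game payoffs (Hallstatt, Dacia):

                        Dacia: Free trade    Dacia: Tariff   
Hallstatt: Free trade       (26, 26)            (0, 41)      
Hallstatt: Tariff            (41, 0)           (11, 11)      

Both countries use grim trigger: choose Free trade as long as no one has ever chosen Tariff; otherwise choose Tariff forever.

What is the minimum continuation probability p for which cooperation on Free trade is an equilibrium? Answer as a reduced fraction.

Expected continuation weight on next period's payoff is β·p = 7/8·p, which plays the role of the discount factor.
Cooperation requires 7/8·p ≥ (41−26)/(41−11) = 1/2, hence p ≥ 4/7.

4/7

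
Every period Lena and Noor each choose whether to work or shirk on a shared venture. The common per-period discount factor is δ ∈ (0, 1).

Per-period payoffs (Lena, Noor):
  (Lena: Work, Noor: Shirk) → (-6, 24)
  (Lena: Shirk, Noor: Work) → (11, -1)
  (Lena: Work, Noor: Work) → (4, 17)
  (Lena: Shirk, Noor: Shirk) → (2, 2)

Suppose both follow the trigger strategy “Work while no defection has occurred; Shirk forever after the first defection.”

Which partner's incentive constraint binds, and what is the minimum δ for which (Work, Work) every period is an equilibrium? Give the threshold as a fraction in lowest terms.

Lena; δ ≥ 7/9

For Lena: deviation gain 11−4 = 7, per-period punishment loss 4−2 = 2. IC gives δ ≥ 7/9.
For Noor: gain 7, loss 15 per period, so δ ≥ 7/22.
The tighter constraint is Lena's, so cooperation needs δ ≥ 7/9.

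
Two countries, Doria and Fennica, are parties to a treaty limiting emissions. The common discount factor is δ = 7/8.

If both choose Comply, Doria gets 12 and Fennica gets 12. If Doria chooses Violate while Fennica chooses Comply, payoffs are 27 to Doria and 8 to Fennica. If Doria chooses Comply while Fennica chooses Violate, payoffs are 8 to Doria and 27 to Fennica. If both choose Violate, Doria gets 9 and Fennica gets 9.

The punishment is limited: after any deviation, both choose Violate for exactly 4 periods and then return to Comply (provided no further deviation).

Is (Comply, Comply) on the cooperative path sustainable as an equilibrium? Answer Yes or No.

A one-shot deviation gives 27 now, then 9 for 4 periods, then back to 12.
Gain from deviating: (27−12) today; loss: (12−9) in each of the next 4 periods.
No-deviation condition: (12−9)(δ+…+δ^4) ≥ 27−12, i.e. δ+…+δ^4 ≥ 5.
At δ = 7/8: δ+…+δ^4 = 2.8967 < 5.0000.
So cooperation is not sustainable.

No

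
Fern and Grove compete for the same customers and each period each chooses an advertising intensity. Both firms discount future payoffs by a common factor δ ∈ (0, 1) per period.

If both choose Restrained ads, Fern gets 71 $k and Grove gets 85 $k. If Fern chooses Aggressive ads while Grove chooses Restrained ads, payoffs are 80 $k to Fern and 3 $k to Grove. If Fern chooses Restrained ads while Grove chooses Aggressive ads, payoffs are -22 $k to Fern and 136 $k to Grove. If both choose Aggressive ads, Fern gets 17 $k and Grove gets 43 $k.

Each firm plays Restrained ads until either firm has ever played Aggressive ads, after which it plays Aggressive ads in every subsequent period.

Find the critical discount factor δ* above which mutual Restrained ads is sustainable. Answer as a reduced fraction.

Fern's threshold: (80−71)/(80−17) = 1/7.
Grove's threshold: (136−85)/(136−43) = 17/31.
1/7 < 17/31, so Grove binds and δ* = 17/31.

17/31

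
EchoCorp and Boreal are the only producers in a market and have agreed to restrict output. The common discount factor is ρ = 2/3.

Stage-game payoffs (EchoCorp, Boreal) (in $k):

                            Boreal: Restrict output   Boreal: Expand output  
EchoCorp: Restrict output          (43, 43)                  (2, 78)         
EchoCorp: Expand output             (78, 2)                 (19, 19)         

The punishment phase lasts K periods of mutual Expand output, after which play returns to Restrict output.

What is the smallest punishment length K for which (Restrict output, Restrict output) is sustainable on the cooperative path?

Need Σ_{k=1}^{K} ρ^k ≥ (78−43)/(43−19) = 1.4583 at ρ = 2/3.
At K = 3 the sum is 1.4074 < 1.4583; at K = 4 it is 1.6049 ≥ 1.4583.
So the minimum punishment length is K = 4.

4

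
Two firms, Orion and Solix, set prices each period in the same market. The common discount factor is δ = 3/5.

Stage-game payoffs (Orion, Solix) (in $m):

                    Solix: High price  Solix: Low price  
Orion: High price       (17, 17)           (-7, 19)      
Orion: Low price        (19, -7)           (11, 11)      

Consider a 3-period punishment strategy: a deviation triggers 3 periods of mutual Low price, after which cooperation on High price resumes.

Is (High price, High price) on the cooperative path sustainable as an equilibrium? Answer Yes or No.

Yes

Comparing payoff streams over the 4 periods until play realigns: cooperate → 17(1+δ+…+δ^3); deviate → 19 + 11(δ+…+δ^3).
Cooperation is sustained iff (17−11)(δ+…+δ^3) ≥ 19−17.
δ+…+δ^3 = 3/5·(1−(3/5)^3)/(1−3/5) = 1.1760, and (19−17)/(17−11) = 0.3333.
1.1760 ≥ 0.3333, so cooperation is sustainable.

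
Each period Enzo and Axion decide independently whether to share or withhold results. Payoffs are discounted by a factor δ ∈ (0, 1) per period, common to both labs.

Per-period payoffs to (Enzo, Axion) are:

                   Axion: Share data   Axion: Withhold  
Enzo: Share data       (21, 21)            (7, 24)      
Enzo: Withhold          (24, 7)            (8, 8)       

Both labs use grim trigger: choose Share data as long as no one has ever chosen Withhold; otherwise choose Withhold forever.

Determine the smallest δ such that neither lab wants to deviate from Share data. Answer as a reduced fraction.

Cooperation forever yields 21 each period: 21/(1−δ).
Deviating yields 24 once, then 8 forever: 24 + 8δ/(1−δ).
No profitable deviation requires 21/(1−δ) ≥ 24 + 8δ/(1−δ).
Multiplying by (1−δ): 21 ≥ 24(1−δ) + 8δ = 24 − 16δ.
So 16δ ≥ 3, i.e. δ ≥ 3/16.

3/16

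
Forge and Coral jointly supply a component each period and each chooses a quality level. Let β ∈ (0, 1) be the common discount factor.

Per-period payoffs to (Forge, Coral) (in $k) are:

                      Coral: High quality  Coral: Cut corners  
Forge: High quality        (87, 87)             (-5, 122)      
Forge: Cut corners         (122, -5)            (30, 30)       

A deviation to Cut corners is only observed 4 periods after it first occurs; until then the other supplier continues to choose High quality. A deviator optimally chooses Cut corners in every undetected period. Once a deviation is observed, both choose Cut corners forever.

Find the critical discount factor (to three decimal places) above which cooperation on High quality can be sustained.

0.785

Deviating for the 4 undetected periods gains 122−87 = 35 per period over cooperation, then loses 87−30 = 57 per period forever once punishment starts.
Gain: 35(1 + β + … + β^3); loss: 57·β^4/(1−β).
No profitable deviation ⇔ 35(1−β^4) ≤ 57·β^4, i.e. β^4 ≥ 35/(35+57) = 35/92.
Hence β ≥ (35/92)^(1/4) ≈ 0.785.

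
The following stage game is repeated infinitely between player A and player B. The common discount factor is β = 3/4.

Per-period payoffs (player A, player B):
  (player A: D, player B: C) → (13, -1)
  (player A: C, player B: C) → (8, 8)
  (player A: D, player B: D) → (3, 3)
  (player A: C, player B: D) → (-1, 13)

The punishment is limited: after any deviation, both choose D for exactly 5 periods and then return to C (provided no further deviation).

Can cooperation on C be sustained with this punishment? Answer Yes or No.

IC: β+…+β^5 ≥ (13−8)/(8−3) = 1.
At β = 3/4: partial sum = 2.2881 ≥ 1.0000. Cooperation sustainable.

Yes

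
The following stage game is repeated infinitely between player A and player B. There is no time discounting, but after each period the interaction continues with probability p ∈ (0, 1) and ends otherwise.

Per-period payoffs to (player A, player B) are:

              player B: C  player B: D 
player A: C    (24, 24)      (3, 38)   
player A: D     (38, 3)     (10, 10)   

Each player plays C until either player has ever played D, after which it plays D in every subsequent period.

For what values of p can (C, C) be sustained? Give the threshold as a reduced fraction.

Expected cooperation value is 24 + p·24 + p²·24 + … = 24/(1−p); deviation gives 38 + p·10/(1−p).
24 ≥ 38(1−p) + 10p ⇒ 28p ≥ 14 ⇒ p ≥ 14/28 = 1/2.

1/2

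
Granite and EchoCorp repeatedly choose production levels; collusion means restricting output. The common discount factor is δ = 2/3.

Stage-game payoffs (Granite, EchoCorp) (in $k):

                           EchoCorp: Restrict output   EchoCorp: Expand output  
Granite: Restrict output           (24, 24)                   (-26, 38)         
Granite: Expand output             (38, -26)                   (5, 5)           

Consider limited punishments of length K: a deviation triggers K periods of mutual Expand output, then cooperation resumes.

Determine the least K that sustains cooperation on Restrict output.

2

IC: δ(1−δ^K)/(1−δ) ≥ (38−24)/(24−5) = 14/19.
With δ = 2/3: need 1 − δ^K ≥ 14/19·(1−2/3)/(2/3), i.e. δ^K ≤ 0.6316.
Since (2/3)^1 = 0.6667 and (2/3)^2 = 0.4444, the smallest such K is 2.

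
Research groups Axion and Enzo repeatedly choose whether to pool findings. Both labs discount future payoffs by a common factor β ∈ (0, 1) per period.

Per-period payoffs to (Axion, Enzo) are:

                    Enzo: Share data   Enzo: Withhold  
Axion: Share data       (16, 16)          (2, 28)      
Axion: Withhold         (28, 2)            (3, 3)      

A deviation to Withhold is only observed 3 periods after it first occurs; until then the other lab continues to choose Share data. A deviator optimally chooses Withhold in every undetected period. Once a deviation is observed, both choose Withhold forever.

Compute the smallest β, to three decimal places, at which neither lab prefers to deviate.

0.783

A deviator earns 28 for 3 periods, then 3 forever; cooperating earns 16 forever. Multiplying the IC by (1−β):
16 ≥ 28(1−β^3) + 3β^3, so 25·β^3 ≥ 12 and β^3 ≥ 12/25.
β ≥ (12/25)^(1/3) ≈ 0.783.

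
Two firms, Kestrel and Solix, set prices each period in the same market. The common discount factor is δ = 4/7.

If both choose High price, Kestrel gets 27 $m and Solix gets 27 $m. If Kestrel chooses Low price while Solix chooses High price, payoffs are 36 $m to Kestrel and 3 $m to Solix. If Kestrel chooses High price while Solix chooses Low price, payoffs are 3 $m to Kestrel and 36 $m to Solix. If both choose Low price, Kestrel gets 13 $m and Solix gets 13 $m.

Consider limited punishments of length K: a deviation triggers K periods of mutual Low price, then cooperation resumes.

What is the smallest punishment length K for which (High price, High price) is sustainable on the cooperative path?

Need Σ_{k=1}^{K} δ^k ≥ (36−27)/(27−13) = 0.6429 at δ = 4/7.
At K = 1 the sum is 0.5714 < 0.6429; at K = 2 it is 0.8980 ≥ 0.6429.
So the minimum punishment length is K = 2.

2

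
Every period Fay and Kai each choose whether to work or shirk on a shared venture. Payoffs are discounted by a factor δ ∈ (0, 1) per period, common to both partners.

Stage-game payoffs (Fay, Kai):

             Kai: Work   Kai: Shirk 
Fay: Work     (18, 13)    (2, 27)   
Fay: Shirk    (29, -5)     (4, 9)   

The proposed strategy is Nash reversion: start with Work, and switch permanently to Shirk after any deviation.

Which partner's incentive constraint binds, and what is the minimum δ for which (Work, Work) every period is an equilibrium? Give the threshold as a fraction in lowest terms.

Fay's threshold: (29−18)/(29−4) = 11/25.
Kai's threshold: (27−13)/(27−9) = 7/9.
11/25 < 7/9, so Kai binds and δ* = 7/9.

Kai; δ ≥ 7/9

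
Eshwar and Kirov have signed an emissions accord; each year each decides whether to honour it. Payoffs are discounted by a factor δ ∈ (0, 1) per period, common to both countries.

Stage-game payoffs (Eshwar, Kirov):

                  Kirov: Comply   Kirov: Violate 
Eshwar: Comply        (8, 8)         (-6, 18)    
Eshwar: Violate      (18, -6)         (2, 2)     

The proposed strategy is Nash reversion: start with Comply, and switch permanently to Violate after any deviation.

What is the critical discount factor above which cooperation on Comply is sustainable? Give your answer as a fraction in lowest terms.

One-period gain from deviating is 18 − 8 = 10. The loss is 8 − 2 = 6 in every subsequent period, with present value 6·δ/(1−δ).
Deviation is unprofitable when 6·δ/(1−δ) ≥ 10, i.e. δ/(1−δ) ≥ 5/3.
Equivalently δ ≥ 10/(10+6) = 5/8.

5/8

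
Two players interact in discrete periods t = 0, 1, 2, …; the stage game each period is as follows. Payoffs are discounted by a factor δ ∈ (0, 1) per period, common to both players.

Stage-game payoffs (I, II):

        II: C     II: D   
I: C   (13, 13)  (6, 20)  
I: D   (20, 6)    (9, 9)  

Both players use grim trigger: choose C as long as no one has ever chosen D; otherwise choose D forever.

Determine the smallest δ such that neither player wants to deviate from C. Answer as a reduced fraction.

7/11

One-period gain from deviating is 20 − 13 = 7. The loss is 13 − 9 = 4 in every subsequent period, with present value 4·δ/(1−δ).
Deviation is unprofitable when 4·δ/(1−δ) ≥ 7, i.e. δ/(1−δ) ≥ 7/4.
Equivalently δ ≥ 7/(7+4) = 7/11.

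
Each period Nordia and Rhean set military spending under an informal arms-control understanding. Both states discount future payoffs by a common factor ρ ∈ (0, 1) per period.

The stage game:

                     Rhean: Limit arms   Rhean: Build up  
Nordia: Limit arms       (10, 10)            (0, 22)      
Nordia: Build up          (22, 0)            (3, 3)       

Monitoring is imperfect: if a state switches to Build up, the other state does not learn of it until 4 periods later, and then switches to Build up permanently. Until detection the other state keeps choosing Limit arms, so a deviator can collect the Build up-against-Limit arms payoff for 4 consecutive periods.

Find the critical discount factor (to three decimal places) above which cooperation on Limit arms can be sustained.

0.891

A deviator earns 22 for 4 periods, then 3 forever; cooperating earns 10 forever. Multiplying the IC by (1−ρ):
10 ≥ 22(1−ρ^4) + 3ρ^4, so 19·ρ^4 ≥ 12 and ρ^4 ≥ 12/19.
ρ ≥ (12/19)^(1/4) ≈ 0.891.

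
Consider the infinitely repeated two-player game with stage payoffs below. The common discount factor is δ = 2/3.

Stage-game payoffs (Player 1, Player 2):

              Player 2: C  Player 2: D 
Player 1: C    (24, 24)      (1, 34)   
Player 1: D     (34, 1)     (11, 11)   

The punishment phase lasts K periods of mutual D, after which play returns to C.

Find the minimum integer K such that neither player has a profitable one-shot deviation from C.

No profitable deviation requires (24−11)(δ+…+δ^K) ≥ 34−24, i.e. δ+…+δ^K ≥ 10/13 ≈ 0.7692.
With δ = 2/3, the partial sums are K=1: 0.6667, K=2: 1.1111.
K = 2 is the first length at which the sum reaches 0.7692.

2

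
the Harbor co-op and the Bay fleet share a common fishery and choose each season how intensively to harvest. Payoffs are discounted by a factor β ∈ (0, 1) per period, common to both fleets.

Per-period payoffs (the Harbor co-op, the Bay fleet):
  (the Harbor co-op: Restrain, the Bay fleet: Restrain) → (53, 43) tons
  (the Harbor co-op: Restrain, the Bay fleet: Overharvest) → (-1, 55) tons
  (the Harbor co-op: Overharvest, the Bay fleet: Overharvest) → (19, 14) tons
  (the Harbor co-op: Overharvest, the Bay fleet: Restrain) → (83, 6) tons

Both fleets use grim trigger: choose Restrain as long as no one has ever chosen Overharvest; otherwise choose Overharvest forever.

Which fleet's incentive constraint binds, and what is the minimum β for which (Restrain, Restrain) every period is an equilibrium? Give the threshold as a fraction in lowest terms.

the Harbor co-op: cooperation gives 53 each period; deviation gives 83 once then 19 forever.
  53/(1−β) ≥ 83 + 19β/(1−β) ⇒ β ≥ 30/64 = 15/32.
the Bay fleet: cooperation gives 43 each period; deviation gives 55 once then 14 forever.
  β ≥ 12/41.
Both must hold, so the binding constraint is the Harbor co-op's: β ≥ 15/32.

the Harbor co-op; β ≥ 15/32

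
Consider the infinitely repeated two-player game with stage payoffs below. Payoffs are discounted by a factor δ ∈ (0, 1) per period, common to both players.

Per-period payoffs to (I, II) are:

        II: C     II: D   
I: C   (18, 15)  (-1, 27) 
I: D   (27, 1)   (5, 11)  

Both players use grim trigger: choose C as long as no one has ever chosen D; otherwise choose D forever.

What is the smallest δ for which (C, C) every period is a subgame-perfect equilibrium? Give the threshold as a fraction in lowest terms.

I's threshold: (27−18)/(27−5) = 9/22.
II's threshold: (27−15)/(27−11) = 3/4.
9/22 < 3/4, so II binds and δ* = 3/4.

3/4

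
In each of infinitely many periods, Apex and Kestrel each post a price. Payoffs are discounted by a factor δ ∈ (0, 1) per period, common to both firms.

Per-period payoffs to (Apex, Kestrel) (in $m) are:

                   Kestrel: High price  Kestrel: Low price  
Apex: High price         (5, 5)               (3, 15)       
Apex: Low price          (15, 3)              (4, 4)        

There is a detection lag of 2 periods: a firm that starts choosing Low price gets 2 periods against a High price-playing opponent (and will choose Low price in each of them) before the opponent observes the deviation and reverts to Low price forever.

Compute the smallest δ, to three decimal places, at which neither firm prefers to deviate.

A deviator earns 15 for 2 periods, then 4 forever; cooperating earns 5 forever. Multiplying the IC by (1−δ):
5 ≥ 15(1−δ^2) + 4δ^2, so 11·δ^2 ≥ 10 and δ^2 ≥ 10/11.
δ ≥ (10/11)^(1/2) ≈ 0.953.

0.953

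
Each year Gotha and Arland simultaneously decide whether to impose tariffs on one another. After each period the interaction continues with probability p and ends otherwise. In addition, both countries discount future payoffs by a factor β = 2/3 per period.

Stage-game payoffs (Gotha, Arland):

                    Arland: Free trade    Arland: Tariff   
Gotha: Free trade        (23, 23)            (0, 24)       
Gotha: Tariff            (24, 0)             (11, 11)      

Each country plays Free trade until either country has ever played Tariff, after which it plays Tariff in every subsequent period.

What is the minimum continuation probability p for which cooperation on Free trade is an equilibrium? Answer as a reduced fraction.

3/26

Expected continuation weight on next period's payoff is β·p = 2/3·p, which plays the role of the discount factor.
Cooperation requires 2/3·p ≥ (24−23)/(24−11) = 1/13, hence p ≥ 3/26.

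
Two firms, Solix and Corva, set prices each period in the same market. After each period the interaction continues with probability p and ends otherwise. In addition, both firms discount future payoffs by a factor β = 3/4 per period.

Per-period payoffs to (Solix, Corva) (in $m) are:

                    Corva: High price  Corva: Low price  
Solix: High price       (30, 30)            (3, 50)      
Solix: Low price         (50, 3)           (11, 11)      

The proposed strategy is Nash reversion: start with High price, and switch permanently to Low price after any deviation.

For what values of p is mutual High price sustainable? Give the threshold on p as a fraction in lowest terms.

Expected continuation weight on next period's payoff is β·p = 3/4·p, which plays the role of the discount factor.
Cooperation requires 3/4·p ≥ (50−30)/(50−11) = 20/39, hence p ≥ 80/117.

80/117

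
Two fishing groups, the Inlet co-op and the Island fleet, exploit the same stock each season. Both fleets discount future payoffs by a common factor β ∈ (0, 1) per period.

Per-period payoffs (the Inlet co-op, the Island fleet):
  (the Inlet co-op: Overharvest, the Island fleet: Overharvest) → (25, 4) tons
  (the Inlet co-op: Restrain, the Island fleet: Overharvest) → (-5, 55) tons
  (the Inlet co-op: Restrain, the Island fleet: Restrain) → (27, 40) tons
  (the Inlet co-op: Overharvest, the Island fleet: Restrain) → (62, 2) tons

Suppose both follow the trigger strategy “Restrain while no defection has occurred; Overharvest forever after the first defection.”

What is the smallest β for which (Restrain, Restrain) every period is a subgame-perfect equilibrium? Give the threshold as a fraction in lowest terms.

the Inlet co-op's threshold: (62−27)/(62−25) = 35/37.
the Island fleet's threshold: (55−40)/(55−4) = 5/17.
35/37 > 5/17, so the Inlet co-op binds and β* = 35/37.

35/37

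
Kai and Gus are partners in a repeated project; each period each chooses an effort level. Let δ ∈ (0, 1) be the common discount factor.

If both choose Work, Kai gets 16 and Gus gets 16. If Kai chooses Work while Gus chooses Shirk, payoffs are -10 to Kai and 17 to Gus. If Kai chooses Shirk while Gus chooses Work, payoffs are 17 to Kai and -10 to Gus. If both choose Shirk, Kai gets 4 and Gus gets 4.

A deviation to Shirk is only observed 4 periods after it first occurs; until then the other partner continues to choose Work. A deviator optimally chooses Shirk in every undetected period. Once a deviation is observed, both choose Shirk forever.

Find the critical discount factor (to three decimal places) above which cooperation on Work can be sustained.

0.527

Deviating for the 4 undetected periods gains 17−16 = 1 per period over cooperation, then loses 16−4 = 12 per period forever once punishment starts.
Gain: 1(1 + δ + … + δ^3); loss: 12·δ^4/(1−δ).
No profitable deviation ⇔ 1(1−δ^4) ≤ 12·δ^4, i.e. δ^4 ≥ 1/(1+12) = 1/13.
Hence δ ≥ (1/13)^(1/4) ≈ 0.527.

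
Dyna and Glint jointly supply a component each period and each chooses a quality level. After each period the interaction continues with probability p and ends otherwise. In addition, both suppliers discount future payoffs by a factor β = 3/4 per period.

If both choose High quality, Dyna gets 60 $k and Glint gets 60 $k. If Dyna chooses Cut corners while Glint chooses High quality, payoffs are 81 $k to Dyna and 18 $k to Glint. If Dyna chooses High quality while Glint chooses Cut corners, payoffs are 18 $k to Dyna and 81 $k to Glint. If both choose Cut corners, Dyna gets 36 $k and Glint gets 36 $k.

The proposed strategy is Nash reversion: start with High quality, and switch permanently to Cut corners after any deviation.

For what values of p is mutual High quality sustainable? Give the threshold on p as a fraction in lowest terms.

28/45

With continuation probability p and discount β, the effective per-period discount factor is βp.
Grim-trigger IC: βp ≥ (81−60)/(81−36) = 7/15.
So p ≥ (7/15)/(3/4) = 28/45.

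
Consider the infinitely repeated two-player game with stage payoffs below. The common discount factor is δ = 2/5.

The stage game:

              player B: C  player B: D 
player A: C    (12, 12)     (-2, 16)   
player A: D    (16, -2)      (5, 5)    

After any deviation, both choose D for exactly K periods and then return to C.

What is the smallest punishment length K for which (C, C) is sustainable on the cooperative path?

Need Σ_{k=1}^{K} δ^k ≥ (16−12)/(12−5) = 0.5714 at δ = 2/5.
At K = 2 the sum is 0.5600 < 0.5714; at K = 3 it is 0.6240 ≥ 0.5714.
So the minimum punishment length is K = 3.

3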